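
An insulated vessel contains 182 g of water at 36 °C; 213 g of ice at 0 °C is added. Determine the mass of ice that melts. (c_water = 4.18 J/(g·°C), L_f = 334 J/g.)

m_melted ≈ 82 g

Heat available from the water dropping to 0 °C: 182·4.18·36 = 27387 J.
Melting all 213 g of ice would need 213·334 = 71142 J.
Since 27387 < 71142 J, not all the ice melts; equilibrium is at 0 °C.
m_melt = 27387 / L_f = 82 g.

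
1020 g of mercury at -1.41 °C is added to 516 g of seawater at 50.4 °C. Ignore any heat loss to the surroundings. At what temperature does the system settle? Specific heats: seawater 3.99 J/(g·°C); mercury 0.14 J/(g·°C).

Let T be the final temperature. ΣQ_i = 0:
516*3.99*(T − 50.4) + 1020*0.14*(T − (-1.41)) = 0
2201.6 T = 103564
T = 103564 / 2201.6 = 47 °C

T_f ≈ 47.0 °C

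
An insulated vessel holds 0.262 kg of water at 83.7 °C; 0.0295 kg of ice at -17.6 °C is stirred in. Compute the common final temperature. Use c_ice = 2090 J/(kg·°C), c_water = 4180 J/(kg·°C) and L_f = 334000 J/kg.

Conservation of energy gives ΣQ = 0:
warm ice to 0 °C: 0.0295×2090×(0 − (-17.6)) = 1085.1
  fusion: m_ice L_f = 0.0295×334000 = 9853
  warm the meltwater: 123.31 T
  water: 1095.2(T − 83.7)
1218.5 T = 91665 − 10938 = 80727
T ≈ 66.25 °C. Since T > 0 °C, the all-ice-melts assumption holds.

T_f ≈ 66.3 °C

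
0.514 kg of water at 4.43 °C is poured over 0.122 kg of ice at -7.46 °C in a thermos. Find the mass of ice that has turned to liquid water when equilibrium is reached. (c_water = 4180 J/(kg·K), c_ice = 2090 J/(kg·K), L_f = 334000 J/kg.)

Cooling the water to 0 °C releases 0.514×4180×4.43 = 9517.9 J.
Warming the ice to 0 °C takes 0.122×2090×7.46 = 1902.2 J, leaving 7615.8 J for melting.
Melting all 0.122 kg of ice would need 0.122×334000 = 40748 J.
That's not enough to melt it all — equilibrium is at 0 °C with ice remaining.
m_melt = 7615.8 / L_f = 0.0228 kg.

m_melted ≈ 0.0228 kg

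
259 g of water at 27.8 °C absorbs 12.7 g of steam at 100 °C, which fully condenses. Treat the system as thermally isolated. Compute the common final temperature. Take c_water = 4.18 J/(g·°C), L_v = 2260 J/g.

Taking heat into each body as positive, Σ m c ΔT = 0:
condense steam: −12.7×2260 = −28702
  condensed water 100 °C→T: 53.09(T − 100)
  original water: 1082.6(T − 27.8)
1135.7 T = 28702 + 5308.6 + 30097 = 64107
T ≈ 56.45 °C — below 100 °C, confirming all the steam condensed.

T_f ≈ 56.4 °C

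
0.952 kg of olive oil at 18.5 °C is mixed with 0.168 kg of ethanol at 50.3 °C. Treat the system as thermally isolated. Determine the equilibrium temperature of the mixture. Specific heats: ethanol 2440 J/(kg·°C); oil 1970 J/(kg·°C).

With ΣQ=0 the equilibrium temperature is the m·c-weighted mean:
T_f = (409.92*50.3 + 1875.4*18.5) / (409.92 + 1875.4)
    = 55315 / 2285.4 ≈ 24.20 °C

T_f ≈ 24.2 °C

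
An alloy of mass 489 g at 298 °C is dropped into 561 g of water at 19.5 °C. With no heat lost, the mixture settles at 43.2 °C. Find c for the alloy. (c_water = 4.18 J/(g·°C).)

Setting the total heat transfer to zero:
489·c·(43.2 − 298) + 561·4.18·(43.2 − 19.5) = 0
-124597 c = -55576
c = -55576/-124597 ≈ 0.446 J/(g·°C)

c ≈ 0.446 J/(g·°C)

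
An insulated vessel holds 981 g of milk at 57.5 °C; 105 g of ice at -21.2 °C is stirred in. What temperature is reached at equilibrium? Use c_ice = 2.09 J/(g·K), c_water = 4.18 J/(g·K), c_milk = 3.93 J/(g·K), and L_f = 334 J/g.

T_f ≈ 42.4 °C

Heat gained plus heat lost sum to zero:
warm ice to 0 °C: 105·2.09·(0 − (-21.2)) = 4652.3; fusion: m_ice L_f = 105·334 = 35070; meltwater 0→T: 105·4.18·T = 438.9 T; milk cools: 981·3.93·(T − 57.5) = 3855.3(T − 57.5)
4294.2 T = 221681 − 39722 = 181959
T ≈ 42.37 °C. Since T > 0 °C, the all-ice-melts assumption holds.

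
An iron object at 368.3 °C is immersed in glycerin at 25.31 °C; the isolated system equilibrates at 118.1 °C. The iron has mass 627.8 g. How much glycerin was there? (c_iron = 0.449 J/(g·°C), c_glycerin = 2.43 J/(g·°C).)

Let T be the final temperature. ΣQ_i = 0:
627.8×0.449×(118.1 − 368.3) + m×2.43×(118.1 − 25.31) = 0
225.48 m = 70527
m = 70527/225.48 ≈ 312.8 g

m ≈ 313 g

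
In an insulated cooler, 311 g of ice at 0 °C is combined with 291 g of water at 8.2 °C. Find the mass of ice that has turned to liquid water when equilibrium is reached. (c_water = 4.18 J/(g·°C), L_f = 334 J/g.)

m_melted ≈ 29.9 g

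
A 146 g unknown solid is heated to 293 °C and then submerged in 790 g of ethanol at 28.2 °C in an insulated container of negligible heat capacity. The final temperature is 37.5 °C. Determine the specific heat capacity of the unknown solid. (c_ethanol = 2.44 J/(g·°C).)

c ≈ 0.481 J/(g·°C)

Conservation of energy gives ΣQ = 0:
146·c·(37.5 − 293) + 790·2.44·(37.5 − 28.2) = 0
-37303 c = -17927
c = -17927/-37303 ≈ 0.4806 J/(g·°C)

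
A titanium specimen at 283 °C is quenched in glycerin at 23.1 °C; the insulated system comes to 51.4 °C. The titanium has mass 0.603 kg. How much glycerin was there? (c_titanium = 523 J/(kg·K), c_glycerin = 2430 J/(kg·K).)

m ≈ 1.06 kg

Taking heat into each body as positive, Σ m c ΔT = 0:
0.603·523·(51.4 − 283) + m·2430·(51.4 − 23.1) = 0
68769 m = 73039
m = 73039/68769 ≈ 1.062 kg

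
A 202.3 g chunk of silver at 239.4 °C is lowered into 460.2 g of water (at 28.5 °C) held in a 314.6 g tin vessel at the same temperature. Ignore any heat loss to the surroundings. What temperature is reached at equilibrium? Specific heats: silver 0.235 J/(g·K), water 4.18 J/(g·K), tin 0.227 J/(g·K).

T_f is the heat-capacity-weighted average of the initial temperatures:
T_f = (47.54×239.4 + 1923.6×28.5 + 71.41×28.5) / (47.54 + 1923.6 + 71.41)
    = 68240 / 2042.6 ≈ 33.41 °C

T_f ≈ 33.4 °C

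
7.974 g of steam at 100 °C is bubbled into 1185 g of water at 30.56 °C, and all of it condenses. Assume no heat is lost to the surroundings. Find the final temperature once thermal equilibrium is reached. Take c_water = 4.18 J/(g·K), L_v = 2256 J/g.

T_f ≈ 34.6 °C

Heat gained plus heat lost sum to zero:
latent heat released on condensation: 7.974×2256 = 17989; condensate cools 100→T: 7.974×4.18×(T − 100) = 33.33(T − 100); water warms: 1185×4.18×(T − 30.56) = 4953.3(T − 30.56)
4986.6 T = 17989 + 3333.1 + 151373 = 172695
T ≈ 34.63 °C (< 100 °C, so full condensation is consistent).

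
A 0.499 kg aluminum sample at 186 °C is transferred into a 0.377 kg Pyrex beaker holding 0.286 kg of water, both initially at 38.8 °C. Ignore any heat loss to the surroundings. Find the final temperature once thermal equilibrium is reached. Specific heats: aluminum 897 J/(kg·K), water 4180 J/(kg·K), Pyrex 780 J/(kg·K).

T_f ≈ 72.8 °C

Let T be the final temperature. ΣQ_i = 0:
0.499*897*(T − 186) + 0.286*4180*(T − 38.8) + 0.377*780*(T − 38.8) = 0
447.6(T − 186) + 1195.5(T − 38.8) + 294.06(T − 38.8) = 0
(447.6 + 1195.5 + 294.06) T = 447.6*186 + 1195.5*38.8 + 294.06*38.8
T = 141048/1937.1 ≈ 72.81 °C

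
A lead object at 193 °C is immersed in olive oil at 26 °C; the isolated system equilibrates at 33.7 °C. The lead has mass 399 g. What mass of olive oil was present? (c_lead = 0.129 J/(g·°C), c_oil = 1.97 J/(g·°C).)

m ≈ 541 g

Heat lost by the lead = heat gained by the oil:
399×0.129×(193 − 33.7) = m×1.97×(33.7 − 26)
15.17 m = 8199.3  ⇒  m ≈ 540.5 g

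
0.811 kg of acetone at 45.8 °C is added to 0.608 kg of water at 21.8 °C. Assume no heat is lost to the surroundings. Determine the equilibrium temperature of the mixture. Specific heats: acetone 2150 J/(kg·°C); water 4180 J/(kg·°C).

Heat lost by the acetone equals heat gained by the water:
0.811*2150*(45.8 − T) = 0.608*4180*(T − 21.8)
1743.7(45.8 − T) = 2541.4(T − 21.8)
4285.1 T = 135263  ⇒  T ≈ 31.57 °C

T_f ≈ 31.6 °C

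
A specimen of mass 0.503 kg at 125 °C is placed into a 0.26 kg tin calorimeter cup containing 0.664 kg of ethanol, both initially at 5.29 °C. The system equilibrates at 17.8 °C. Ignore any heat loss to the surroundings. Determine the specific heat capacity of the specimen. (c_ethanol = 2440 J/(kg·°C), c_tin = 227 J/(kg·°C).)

c ≈ 390 J/(kg·°C)

Setting the total heat transfer to zero:
0.503·c·(17.8 − 125) + 0.664·2440·(17.8 − 5.29) + 0.26·227·(17.8 − 5.29) = 0
-53.92 c = -21007
c = -21007/-53.92 ≈ 389.6 J/(kg·°C)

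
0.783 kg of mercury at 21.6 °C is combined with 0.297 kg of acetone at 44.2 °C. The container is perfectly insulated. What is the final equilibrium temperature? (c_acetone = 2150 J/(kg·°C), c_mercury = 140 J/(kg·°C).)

T_f ≈ 40.9 °C

Set heat shed by the hot body equal to heat absorbed by the cold body:
0.297×2150×(44.2 − T) = 0.783×140×(T − 21.6)
638.55(44.2 − T) = 109.62(T − 21.6)
748.17 T = 30592  ⇒  T ≈ 40.89 °C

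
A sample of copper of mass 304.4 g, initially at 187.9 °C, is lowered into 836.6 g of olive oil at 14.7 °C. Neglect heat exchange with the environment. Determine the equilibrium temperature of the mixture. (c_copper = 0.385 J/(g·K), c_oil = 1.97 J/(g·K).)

T_f ≈ 26.2 °C

Set heat shed by the hot body equal to heat absorbed by the cold body:
304.4×0.385×(187.9 − T) = 836.6×1.97×(T − 14.7)
117.19(187.9 − T) = 1648.1(T − 14.7)
1765.3 T = 46248  ⇒  T ≈ 26.20 °C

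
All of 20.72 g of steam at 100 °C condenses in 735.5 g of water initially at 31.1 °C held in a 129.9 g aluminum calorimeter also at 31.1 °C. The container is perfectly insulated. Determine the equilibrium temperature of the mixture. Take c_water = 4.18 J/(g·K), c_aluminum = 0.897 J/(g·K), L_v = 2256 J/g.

Taking heat into each body as positive, Σ m c ΔT = 0:
latent heat released on condensation: 20.72×2256 = 46744; condensed water 100 °C→T: 86.61(T − 100); water warms: 735.5×4.18×(T − 31.1) = 3074.4(T − 31.1); cup: 116.52(T − 31.1)
3277.5 T = 46744 + 8661 + 99237 = 154643
T ≈ 47.18 °C, under the boiling point, so the assumption holds.

T_f ≈ 47.2 °C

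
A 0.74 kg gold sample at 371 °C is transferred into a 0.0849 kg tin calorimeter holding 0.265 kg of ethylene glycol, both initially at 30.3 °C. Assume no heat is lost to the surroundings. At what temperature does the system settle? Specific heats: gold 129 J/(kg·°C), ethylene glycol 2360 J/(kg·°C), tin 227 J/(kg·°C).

Heat gained plus heat lost sum to zero:
0.74×129×(T − 371) + 0.265×2360×(T − 30.3) + 0.0849×227×(T − 30.3) = 0
95.46(T − 371) + 625.4(T − 30.3) + 19.27(T − 30.3) = 0
740.13 T = 54949
T ≈ 74.24 °C

T_f ≈ 74.2 °C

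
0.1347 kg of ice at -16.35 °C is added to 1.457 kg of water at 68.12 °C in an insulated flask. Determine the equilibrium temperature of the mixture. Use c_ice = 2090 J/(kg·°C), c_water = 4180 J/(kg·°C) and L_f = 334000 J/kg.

Setting the total heat transfer to zero:
warm ice to 0 °C: 0.1347·2090·(0 − (-16.35)) = 4602.9; latent heat to melt: 0.1347·334000 = 44990; warm the meltwater: 563.05 T; water cools: 1.457·4180·(T − 68.12) = 6090.3(T − 68.12)
6653.3 T = 414869 − 49593 = 365276
T ≈ 54.90 °C (positive, so assuming full melt was valid).

T_f ≈ 54.9 °C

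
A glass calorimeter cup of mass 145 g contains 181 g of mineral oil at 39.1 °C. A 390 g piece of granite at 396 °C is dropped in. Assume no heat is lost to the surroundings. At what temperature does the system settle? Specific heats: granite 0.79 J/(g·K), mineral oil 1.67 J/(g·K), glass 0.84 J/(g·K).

T_f ≈ 189.3 °C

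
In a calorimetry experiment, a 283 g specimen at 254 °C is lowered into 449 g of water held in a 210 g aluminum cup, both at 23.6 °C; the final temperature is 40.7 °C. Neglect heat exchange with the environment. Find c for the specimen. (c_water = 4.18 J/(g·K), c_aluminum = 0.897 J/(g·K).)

c ≈ 0.585 J/(g·K)

Let T be the final temperature. ΣQ_i = 0:
283×c×(40.7 − 254) + 449×4.18×(40.7 − 23.6) + 210×0.897×(40.7 − 23.6) = 0
-60364 c = -35315
c = -35315/-60364 ≈ 0.585 J/(g·K)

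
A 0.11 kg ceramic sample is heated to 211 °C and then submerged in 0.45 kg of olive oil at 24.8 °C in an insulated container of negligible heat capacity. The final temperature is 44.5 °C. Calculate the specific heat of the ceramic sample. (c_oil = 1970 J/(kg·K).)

Setting the total heat transfer to zero:
0.11×c×(44.5 − 211) + 0.45×1970×(44.5 − 24.8) = 0
-18.32 c = -17464
c = -17464/-18.32 ≈ 953.5 J/(kg·K)

c ≈ 954 J/(kg·K)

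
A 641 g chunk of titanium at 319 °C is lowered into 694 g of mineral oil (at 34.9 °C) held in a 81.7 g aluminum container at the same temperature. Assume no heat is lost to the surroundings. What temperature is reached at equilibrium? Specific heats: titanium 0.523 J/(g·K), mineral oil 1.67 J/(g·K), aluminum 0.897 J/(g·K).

T_f ≈ 95.7 °C

Let T be the final temperature. ΣQ_i = 0:
641·0.523·(T − 319) + 694·1.67·(T − 34.9) + 81.7·0.897·(T − 34.9) = 0
335.24(T − 319) + 1159(T − 34.9) + 73.28(T − 34.9) = 0
(335.24 + 1159 + 73.28) T = 335.24·319 + 1159·34.9 + 73.28·34.9
T = 149949 / 1567.5 = 95.7 °C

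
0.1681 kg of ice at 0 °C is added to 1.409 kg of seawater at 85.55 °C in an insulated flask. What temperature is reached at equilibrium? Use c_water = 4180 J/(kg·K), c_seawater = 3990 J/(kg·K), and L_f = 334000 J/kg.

T_f ≈ 67.2 °C

Let T be the final temperature. ΣQ_i = 0:
fusion: m_ice L_f = 0.1681×334000 = 56145
  meltwater 0→T: 0.1681×4180×T = 702.66 T
  seawater cools: 1.409×3990×(T − 85.55) = 5621.9(T − 85.55)
6324.6 T = 480954 − 56145 = 424809
T ≈ 67.17 °C (positive, so assuming full melt was valid).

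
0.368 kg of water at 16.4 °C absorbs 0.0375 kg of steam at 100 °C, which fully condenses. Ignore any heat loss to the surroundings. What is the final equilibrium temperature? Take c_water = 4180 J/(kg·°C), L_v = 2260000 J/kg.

T_f ≈ 74.1 °C

Conservation of energy gives ΣQ = 0:
latent heat released on condensation: 0.0375×2260000 = 84750
  condensed water 100 °C→T: 156.75(T − 100)
  original water: 1538.2(T − 16.4)
1695 T = 84750 + 15675 + 25227 = 125652
T ≈ 74.13 °C — below 100 °C, confirming all the steam condensed.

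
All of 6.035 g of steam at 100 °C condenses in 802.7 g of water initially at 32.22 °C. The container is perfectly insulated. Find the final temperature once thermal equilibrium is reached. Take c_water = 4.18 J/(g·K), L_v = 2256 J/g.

T_f ≈ 36.8 °C

Energy balance with sensible and latent terms:
latent heat released on condensation: 6.035×2256 = 13615; condensed water 100 °C→T: 25.23(T − 100); water warms: 802.7×4.18×(T − 32.22) = 3355.3(T − 32.22)
3380.5 T = 13615 + 2522.6 + 108107 = 124245
T ≈ 36.75 °C — below 100 °C, confirming all the steam condensed.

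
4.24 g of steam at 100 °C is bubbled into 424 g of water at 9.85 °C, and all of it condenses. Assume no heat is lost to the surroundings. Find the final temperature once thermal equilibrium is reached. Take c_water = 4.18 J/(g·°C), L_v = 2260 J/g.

T_f ≈ 16.1 °C

Energy conservation, ΣQ = 0:
condense steam: −4.24×2260 = −9582.4; condensed water 100 °C→T: 17.72(T − 100); water warms: 424×4.18×(T − 9.85) = 1772.3(T − 9.85)
1790 T = 9582.4 + 1772.3 + 17457 = 28812
T ≈ 16.10 °C — below 100 °C, confirming all the steam condensed.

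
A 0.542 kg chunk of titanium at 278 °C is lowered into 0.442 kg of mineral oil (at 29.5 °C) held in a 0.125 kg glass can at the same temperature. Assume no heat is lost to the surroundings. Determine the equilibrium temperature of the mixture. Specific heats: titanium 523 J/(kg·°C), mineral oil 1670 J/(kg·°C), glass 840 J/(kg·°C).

T_f ≈ 92.0 °C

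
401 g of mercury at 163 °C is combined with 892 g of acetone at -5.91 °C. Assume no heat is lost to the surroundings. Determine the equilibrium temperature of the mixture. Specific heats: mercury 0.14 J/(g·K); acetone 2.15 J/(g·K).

T_f ≈ -1.1 °C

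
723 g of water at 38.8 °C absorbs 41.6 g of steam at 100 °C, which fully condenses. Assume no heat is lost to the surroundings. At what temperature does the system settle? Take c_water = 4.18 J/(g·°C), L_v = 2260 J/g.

T_f ≈ 71.5 °C

Conservation of energy gives ΣQ = 0:
condense steam: −41.6×2260 = −94016
  condensed water 100 °C→T: 173.89(T − 100)
  original water: 3022.1(T − 38.8)
3196 T = 94016 + 17389 + 117259 = 228664
T ≈ 71.55 °C, under the boiling point, so the assumption holds.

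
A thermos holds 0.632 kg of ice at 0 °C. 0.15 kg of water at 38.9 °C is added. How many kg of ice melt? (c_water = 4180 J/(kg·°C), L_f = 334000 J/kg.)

Heat available from the water dropping to 0 °C: 0.15×4180×38.9 = 24390 J.
Fully melting the ice requires m_ice L_f = 0.632×334000 = 211088 J.
24390 J < 211088 J, so only part of the ice melts and the system sits at 0 °C.
m_melted×334000 = 24390  ⇒  m_melted ≈ 0.07302 kg.

m_melted ≈ 0.073 kg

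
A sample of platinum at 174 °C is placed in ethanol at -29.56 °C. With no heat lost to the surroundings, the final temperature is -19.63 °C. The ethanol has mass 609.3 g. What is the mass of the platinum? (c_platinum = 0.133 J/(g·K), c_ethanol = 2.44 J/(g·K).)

Heat lost by the platinum = heat gained by the ethanol:
m·0.133·(174 − -19.63) = 609.3·2.44·(-19.63 − (-29.56))
25.75 m = 14763  ⇒  m ≈ 573.3 g

m ≈ 573 g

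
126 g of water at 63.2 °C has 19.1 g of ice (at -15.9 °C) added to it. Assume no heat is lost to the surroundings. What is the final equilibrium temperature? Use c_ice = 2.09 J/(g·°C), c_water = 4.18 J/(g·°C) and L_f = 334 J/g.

T_f ≈ 43.3 °C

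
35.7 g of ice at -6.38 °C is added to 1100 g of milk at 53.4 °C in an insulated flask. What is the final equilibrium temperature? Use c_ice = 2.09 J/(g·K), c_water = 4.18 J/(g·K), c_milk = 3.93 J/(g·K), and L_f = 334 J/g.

Net heat exchanged in the isolated system is zero:
warm ice to 0 °C: 35.7·2.09·(0 − (-6.38)) = 476.03; latent heat to melt: 35.7·334 = 11924; meltwater 0→T: 35.7·4.18·T = 149.23 T; milk cools: 1100·3.93·(T − 53.4) = 4323(T − 53.4)
4472.2 T = 230848 − 12400 = 218448
T ≈ 48.85 °C (positive, so assuming full melt was valid).

T_f ≈ 48.8 °C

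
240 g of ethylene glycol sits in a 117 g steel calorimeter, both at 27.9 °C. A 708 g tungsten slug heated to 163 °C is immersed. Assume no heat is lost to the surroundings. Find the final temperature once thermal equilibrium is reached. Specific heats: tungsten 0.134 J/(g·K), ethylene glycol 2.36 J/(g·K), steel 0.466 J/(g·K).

T_f ≈ 45.8 °C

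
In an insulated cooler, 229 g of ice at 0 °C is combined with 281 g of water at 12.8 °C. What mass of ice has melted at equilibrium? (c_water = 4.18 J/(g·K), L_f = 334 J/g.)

m_melted ≈ 45 g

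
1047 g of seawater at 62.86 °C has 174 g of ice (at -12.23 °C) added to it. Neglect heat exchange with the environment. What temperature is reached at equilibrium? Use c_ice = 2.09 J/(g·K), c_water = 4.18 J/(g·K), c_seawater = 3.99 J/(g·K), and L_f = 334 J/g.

T_f ≈ 40.8 °C

Heat gained plus heat lost sum to zero:
warm ice to 0 °C: 174×2.09×(0 − (-12.23)) = 4447.6
  latent heat to melt: 174×334 = 58116
  warm the meltwater: 727.32 T
  seawater cools: 1047×3.99×(T − 62.86) = 4177.5(T − 62.86)
4904.9 T = 262600 − 62564 = 200036
T ≈ 40.78 °C — above 0 °C, consistent with complete melting.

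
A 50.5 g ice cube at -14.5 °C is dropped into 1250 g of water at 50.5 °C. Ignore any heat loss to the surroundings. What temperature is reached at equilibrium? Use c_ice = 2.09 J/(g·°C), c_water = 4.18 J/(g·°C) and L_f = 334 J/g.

T_f ≈ 45.2 °C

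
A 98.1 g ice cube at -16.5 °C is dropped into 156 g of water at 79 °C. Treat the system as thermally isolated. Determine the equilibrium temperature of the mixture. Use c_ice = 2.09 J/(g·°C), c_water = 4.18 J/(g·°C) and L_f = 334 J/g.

T_f ≈ 14.5 °C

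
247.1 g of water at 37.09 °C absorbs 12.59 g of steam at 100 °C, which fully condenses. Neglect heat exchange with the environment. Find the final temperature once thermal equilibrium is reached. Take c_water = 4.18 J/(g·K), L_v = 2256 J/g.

Conservation of energy gives ΣQ = 0:
latent heat released on condensation: 12.59×2256 = 28403
  condensate cools 100→T: 12.59×4.18×(T − 100) = 52.63(T − 100)
  original water: 1032.9(T − 37.09)
1085.5 T = 28403 + 5262.6 + 38309 = 71975
T ≈ 66.31 °C (< 100 °C, so full condensation is consistent).

T_f ≈ 66.3 °C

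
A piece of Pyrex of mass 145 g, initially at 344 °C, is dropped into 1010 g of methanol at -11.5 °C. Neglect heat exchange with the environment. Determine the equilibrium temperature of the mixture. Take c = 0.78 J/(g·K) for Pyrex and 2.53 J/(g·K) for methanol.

T_f ≈ 3.6 °C

T_f = Σ m_i c_i T_i / Σ m_i c_i:
T_f = (113.1*344 + 2555.3*(-11.5)) / (113.1 + 2555.3)
    = 9520.5 / 2668.4 ≈ 3.57 °C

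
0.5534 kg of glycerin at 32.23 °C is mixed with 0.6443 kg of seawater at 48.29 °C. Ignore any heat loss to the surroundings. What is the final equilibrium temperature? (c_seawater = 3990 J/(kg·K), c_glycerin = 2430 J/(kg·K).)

T_f ≈ 42.8 °C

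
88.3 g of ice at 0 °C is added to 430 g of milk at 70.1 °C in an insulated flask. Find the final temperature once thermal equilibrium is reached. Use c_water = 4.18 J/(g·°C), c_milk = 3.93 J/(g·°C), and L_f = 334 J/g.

T_f ≈ 43.2 °C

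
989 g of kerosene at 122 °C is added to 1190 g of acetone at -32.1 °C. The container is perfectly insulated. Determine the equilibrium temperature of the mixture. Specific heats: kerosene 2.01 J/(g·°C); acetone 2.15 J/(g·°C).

With ΣQ=0 the equilibrium temperature is the m·c-weighted mean:
T_f = (1987.9*122 + 2558.5*(-32.1)) / (1987.9 + 2558.5)
    = 160395 / 4546.4 ≈ 35.28 °C

T_f ≈ 35.3 °C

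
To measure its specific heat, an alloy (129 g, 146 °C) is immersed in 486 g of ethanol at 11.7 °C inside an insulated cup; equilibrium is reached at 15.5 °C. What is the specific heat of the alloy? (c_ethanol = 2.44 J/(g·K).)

Heat lost by the alloy = heat gained by the ethanol:
129·c·(146 − 15.5) = 486·2.44·(15.5 − 11.7)
16834 c = 4506.2  ⇒  c ≈ 0.2677 J/(g·K)

c ≈ 0.268 J/(g·K)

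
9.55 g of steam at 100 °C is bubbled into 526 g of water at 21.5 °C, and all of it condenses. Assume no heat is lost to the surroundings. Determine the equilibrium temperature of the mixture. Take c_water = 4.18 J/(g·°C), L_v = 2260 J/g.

T_f ≈ 32.5 °C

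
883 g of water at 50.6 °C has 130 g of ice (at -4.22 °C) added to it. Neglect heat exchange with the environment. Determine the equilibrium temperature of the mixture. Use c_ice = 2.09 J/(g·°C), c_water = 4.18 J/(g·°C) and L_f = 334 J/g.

T_f ≈ 33.6 °C

Setting the total heat transfer to zero:
ice -4.22→0 °C: 130×2.09×4.22 = 1146.6
  melt ice: 130×334 = 43420
  warm the meltwater: 543.4 T
  water cools: 883×4.18×(T − 50.6) = 3690.9(T − 50.6)
4234.3 T = 186762 − 44567 = 142195
T ≈ 33.58 °C (positive, so assuming full melt was valid).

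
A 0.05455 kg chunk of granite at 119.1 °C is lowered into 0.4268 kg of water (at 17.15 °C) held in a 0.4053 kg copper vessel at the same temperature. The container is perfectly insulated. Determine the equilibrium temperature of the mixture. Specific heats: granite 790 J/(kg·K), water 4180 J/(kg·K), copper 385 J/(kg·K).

Energy conservation, ΣQ = 0:
0.05455·790·(T − 119.1) + 0.4268·4180·(T − 17.15) + 0.4053·385·(T − 17.15) = 0
43.09(T − 119.1) + 1784(T − 17.15) + 156.04(T − 17.15) = 0
(43.09 + 1784 + 156.04) T = 43.09·119.1 + 1784·17.15 + 156.04·17.15
T = 38405 / 1983.2 = 19.4 °C

T_f ≈ 19.4 °C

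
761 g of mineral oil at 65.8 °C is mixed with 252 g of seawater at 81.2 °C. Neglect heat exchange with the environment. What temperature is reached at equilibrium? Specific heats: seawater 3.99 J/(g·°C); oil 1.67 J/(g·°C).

Energy conservation, ΣQ = 0:
252×3.99×(T − 81.2) + 761×1.67×(T − 65.8) = 0
1005.5(T − 81.2) + 1270.9(T − 65.8) = 0
(1005.5 + 1270.9) T = 1005.5×81.2 + 1270.9×65.8
T = 165268/2276.3 ≈ 72.60 °C

T_f ≈ 72.6 °C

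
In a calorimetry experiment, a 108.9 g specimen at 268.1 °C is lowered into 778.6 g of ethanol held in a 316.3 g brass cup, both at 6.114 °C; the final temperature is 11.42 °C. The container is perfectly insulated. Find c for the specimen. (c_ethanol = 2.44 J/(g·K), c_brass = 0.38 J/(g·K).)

c ≈ 0.383 J/(g·K)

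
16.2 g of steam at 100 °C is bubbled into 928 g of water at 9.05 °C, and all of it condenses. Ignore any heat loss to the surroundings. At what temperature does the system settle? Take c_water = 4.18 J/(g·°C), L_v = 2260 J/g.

T_f ≈ 19.9 °C

Net heat exchanged in the isolated system is zero:
condense steam: −16.2·2260 = −36612; condensate cools 100→T: 16.2·4.18·(T − 100) = 67.72(T − 100); original water: 3879(T − 9.05)
3946.8 T = 36612 + 6771.6 + 35105 = 78489
T ≈ 19.89 °C — below 100 °C, confirming all the steam condensed.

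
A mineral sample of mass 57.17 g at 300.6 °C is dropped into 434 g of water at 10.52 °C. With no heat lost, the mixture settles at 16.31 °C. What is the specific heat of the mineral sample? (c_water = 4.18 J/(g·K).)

Heat gained plus heat lost sum to zero:
57.17×c×(16.31 − 300.6) + 434×4.18×(16.31 − 10.52) = 0
-16253 c = -10504
c = -10504/-16253 ≈ 0.6463 J/(g·K)

c ≈ 0.646 J/(g·K)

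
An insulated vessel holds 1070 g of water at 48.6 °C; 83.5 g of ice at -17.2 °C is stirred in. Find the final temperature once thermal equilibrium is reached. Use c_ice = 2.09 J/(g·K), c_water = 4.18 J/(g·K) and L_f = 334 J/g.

Let T be the final temperature. ΣQ_i = 0:
warm ice to 0 °C: 83.5×2.09×(0 − (-17.2)) = 3001.7
  latent heat to melt: 83.5×334 = 27889
  meltwater 0→T: 83.5×4.18×T = 349.03 T
  water cools: 1070×4.18×(T − 48.6) = 4472.6(T − 48.6)
4821.6 T = 217368 − 30891 = 186478
T ≈ 38.68 °C — above 0 °C, consistent with complete melting.

T_f ≈ 38.7 °C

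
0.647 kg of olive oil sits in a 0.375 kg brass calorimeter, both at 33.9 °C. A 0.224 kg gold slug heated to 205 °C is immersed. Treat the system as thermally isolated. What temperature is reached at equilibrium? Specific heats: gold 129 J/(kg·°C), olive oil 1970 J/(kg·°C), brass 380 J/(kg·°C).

T_f ≈ 37.3 °C

Energy conservation, ΣQ = 0:
0.224×129×(T − 205) + 0.647×1970×(T − 33.9) + 0.375×380×(T − 33.9) = 0
28.9(T − 205) + 1274.6(T − 33.9) + 142.5(T − 33.9) = 0
(28.9 + 1274.6 + 142.5) T = 28.9×205 + 1274.6×33.9 + 142.5×33.9
T = 53963/1446 ≈ 37.32 °C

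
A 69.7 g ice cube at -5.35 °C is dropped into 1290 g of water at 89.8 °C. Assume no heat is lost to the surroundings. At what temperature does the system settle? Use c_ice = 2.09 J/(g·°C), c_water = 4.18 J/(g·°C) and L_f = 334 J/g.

Taking heat into each body as positive, Σ m c ΔT = 0:
ice -5.35→0 °C: 69.7×2.09×5.35 = 779.35; latent heat to melt: 69.7×334 = 23280; warm the meltwater: 291.35 T; water: 5392.2(T − 89.8)
5683.5 T = 484220 − 24059 = 460160
T ≈ 80.96 °C — above 0 °C, consistent with complete melting.

T_f ≈ 81.0 °C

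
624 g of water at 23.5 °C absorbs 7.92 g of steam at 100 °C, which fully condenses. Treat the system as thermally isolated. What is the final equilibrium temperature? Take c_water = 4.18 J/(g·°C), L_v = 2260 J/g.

Net heat exchanged in the isolated system is zero:
latent heat released on condensation: 7.92×2260 = 17899
  condensate cools 100→T: 7.92×4.18×(T − 100) = 33.11(T − 100)
  original water: 2608.3(T − 23.5)
2641.4 T = 17899 + 3310.6 + 61296 = 82505
T ≈ 31.24 °C (< 100 °C, so full condensation is consistent).

T_f ≈ 31.2 °C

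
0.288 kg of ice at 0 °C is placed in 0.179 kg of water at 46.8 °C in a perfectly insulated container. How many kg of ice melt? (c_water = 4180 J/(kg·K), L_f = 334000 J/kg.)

Cooling the water to 0 °C releases 0.179×4180×46.8 = 35017 J.
Melting all 0.288 kg of ice would need 0.288×334000 = 96192 J.
Since 35017 < 96192 J, not all the ice melts; equilibrium is at 0 °C.
m_melt = 35017 / L_f = 0.1048 kg.

m_melted ≈ 0.105 kg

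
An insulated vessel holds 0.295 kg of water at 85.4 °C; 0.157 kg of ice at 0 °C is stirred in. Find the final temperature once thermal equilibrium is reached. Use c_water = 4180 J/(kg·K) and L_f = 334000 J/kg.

T_f ≈ 28.0 °C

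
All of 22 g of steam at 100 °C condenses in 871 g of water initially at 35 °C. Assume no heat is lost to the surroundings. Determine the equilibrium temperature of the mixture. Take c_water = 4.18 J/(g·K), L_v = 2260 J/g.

T_f ≈ 49.9 °C

Energy balance with sensible and latent terms:
condense steam: −22·2260 = −49720
  condensate cools 100→T: 22·4.18·(T − 100) = 91.96(T − 100)
  water warms: 871·4.18·(T − 35) = 3640.8(T − 35)
3732.7 T = 49720 + 9196 + 127427 = 186343
T ≈ 49.92 °C — below 100 °C, confirming all the steam condensed.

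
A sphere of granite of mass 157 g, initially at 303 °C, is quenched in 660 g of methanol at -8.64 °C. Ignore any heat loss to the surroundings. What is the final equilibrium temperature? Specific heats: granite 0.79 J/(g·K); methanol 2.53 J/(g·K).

Set heat shed by the hot body equal to heat absorbed by the cold body:
157*0.79*(303 − T) = 660*2.53*(T − (-8.64))
124.03(303 − T) = 1669.8(T − (-8.64))
1793.8 T = 23154  ⇒  T ≈ 12.91 °C

T_f ≈ 12.9 °C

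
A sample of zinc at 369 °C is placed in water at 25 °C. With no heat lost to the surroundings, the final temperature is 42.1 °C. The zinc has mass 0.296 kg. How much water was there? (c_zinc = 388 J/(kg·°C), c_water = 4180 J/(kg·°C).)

m ≈ 0.525 kg

|Q_zinc| = |Q_water|:
0.296·388·(369 − 42.1) = m·4180·(42.1 − 25)
71478 m = 37544  ⇒  m ≈ 0.5252 kg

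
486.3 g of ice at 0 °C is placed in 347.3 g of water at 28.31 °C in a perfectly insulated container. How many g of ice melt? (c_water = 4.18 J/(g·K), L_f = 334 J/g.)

m_melted ≈ 123 g

Cooling the water to 0 °C releases 347.3×4.18×28.31 = 41098 J.
To melt every bit of ice: 486.3×334 = 162424 J.
Since 41098 < 162424 J, not all the ice melts; equilibrium is at 0 °C.
Mass melted = 41098/334 ≈ 123 g.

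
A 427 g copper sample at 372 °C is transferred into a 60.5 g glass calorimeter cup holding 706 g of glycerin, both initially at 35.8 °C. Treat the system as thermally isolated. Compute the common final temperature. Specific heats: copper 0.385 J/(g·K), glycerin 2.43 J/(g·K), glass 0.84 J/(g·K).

Heat gained plus heat lost sum to zero:
427*0.385*(T − 372) + 706*2.43*(T − 35.8) + 60.5*0.84*(T − 35.8) = 0
164.4(T − 372) + 1715.6(T − 35.8) + 50.82(T − 35.8) = 0
(164.4 + 1715.6 + 50.82) T = 164.4*372 + 1715.6*35.8 + 50.82*35.8
T = 124392/1930.8 ≈ 64.43 °C

T_f ≈ 64.4 °C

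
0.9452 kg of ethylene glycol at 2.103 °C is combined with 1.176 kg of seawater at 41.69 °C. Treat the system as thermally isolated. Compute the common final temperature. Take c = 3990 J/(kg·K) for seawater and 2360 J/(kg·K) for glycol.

T_f ≈ 28.9 °C

Heat gained plus heat lost sum to zero:
1.176*3990*(T − 41.69) + 0.9452*2360*(T − 2.103) = 0
4692.2(T − 41.69) + 2230.7(T − 2.103) = 0
(4692.2 + 2230.7) T = 4692.2*41.69 + 2230.7*2.103
T = 200311/6922.9 ≈ 28.93 °C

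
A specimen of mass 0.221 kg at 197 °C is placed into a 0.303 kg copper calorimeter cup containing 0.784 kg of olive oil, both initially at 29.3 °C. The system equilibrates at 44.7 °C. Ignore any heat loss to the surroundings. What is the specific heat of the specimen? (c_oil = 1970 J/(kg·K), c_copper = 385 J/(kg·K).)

c ≈ 760 J/(kg·K)

Setting the total heat transfer to zero:
0.221×c×(44.7 − 197) + 0.784×1970×(44.7 − 29.3) + 0.303×385×(44.7 − 29.3) = 0
-33.66 c = -25581
c = -25581/-33.66 ≈ 760 J/(kg·K)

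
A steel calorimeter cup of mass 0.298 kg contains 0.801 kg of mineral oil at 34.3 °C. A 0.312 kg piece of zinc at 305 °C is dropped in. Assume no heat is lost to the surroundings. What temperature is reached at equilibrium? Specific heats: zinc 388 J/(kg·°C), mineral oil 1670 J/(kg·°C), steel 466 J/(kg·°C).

With ΣQ=0 the equilibrium temperature is the m·c-weighted mean:
T_f = (121.06·305 + 1337.7·34.3 + 138.87·34.3) / (121.06 + 1337.7 + 138.87)
    = 87567 / 1597.6 ≈ 54.81 °C

T_f ≈ 54.8 °C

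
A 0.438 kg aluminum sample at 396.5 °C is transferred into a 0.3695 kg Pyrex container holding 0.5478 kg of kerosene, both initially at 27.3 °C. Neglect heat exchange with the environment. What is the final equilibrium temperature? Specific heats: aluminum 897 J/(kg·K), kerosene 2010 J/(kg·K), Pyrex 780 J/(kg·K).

T_f ≈ 108.7 °C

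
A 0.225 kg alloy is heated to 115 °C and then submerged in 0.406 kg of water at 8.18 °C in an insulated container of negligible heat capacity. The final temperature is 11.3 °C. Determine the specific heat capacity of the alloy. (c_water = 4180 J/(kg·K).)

c ≈ 227 J/(kg·K)

Taking heat into each body as positive, Σ m c ΔT = 0:
0.225×c×(11.3 − 115) + 0.406×4180×(11.3 − 8.18) = 0
-23.33 c = -5294.9
c = -5294.9/-23.33 ≈ 226.9 J/(kg·K)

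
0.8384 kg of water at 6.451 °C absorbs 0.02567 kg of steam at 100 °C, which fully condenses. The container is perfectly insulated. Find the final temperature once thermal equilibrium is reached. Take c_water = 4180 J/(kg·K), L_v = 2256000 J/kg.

Let T be the final temperature. ΣQ_i = 0:
condense steam: −0.02567×2256000 = −57912
  condensed water 100 °C→T: 107.3(T − 100)
  water warms: 0.8384×4180×(T − 6.451) = 3504.5(T − 6.451)
3611.8 T = 57912 + 10730 + 22608 = 91249
T ≈ 25.26 °C (< 100 °C, so full condensation is consistent).

T_f ≈ 25.3 °C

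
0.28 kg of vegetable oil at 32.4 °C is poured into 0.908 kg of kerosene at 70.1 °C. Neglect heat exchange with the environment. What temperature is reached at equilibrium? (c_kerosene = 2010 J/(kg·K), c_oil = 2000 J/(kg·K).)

T_f ≈ 61.2 °C

Net heat exchanged in the isolated system is zero:
0.908·2010·(T − 70.1) + 0.28·2000·(T − 32.4) = 0
1825.1(T − 70.1) + 560(T − 32.4) = 0
2385.1 T = 146082
T = 146082 / 2385.1 = 61.2 °C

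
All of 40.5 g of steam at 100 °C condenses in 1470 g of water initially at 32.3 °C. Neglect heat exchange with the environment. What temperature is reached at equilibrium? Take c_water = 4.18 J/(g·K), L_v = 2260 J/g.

T_f ≈ 48.6 °C

Conservation of energy gives ΣQ = 0:
latent heat released on condensation: 40.5·2260 = 91530; condensate cools 100→T: 40.5·4.18·(T − 100) = 169.29(T − 100); water warms: 1470·4.18·(T − 32.3) = 6144.6(T − 32.3)
6313.9 T = 91530 + 16929 + 198471 = 306930
T ≈ 48.61 °C, under the boiling point, so the assumption holds.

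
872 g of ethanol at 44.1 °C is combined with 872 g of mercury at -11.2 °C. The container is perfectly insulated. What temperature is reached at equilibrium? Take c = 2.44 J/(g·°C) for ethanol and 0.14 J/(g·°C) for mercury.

T_f ≈ 41.1 °C

Conservation of energy gives ΣQ = 0:
872×2.44×(T − 44.1) + 872×0.14×(T − (-11.2)) = 0
2127.7(T − 44.1) + 122.08(T − (-11.2)) = 0
2249.8 T = 92463
T = 92463 / 2249.8 = 41.1 °C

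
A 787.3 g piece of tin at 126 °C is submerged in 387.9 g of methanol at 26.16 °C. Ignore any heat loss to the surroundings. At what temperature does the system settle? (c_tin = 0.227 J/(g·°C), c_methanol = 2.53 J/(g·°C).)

T_f ≈ 41.5 °C

Taking heat into each body as positive, Σ m c ΔT = 0:
787.3·0.227·(T − 126) + 387.9·2.53·(T − 26.16) = 0
(178.72 + 981.39) T = 178.72·126 + 981.39·26.16
T = 48191 / 1160.1 = 41.5 °C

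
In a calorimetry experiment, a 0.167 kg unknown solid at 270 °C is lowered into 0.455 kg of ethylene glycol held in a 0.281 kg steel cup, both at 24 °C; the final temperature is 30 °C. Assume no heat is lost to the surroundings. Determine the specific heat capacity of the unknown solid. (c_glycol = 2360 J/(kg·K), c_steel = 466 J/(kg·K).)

Let T be the final temperature. ΣQ_i = 0:
0.167×c×(30 − 270) + 0.455×2360×(30 − 24) + 0.281×466×(30 − 24) = 0
-40.08 c = -7228.5
c = -7228.5/-40.08 ≈ 180.4 J/(kg·K)

c ≈ 180 J/(kg·K)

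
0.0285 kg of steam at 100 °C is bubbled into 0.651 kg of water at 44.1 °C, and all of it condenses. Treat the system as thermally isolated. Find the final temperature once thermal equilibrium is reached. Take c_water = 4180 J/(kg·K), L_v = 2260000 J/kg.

Setting the total heat transfer to zero:
latent heat released on condensation: 0.0285×2260000 = 64410
  condensed water 100 °C→T: 119.13(T − 100)
  water warms: 0.651×4180×(T − 44.1) = 2721.2(T − 44.1)
2840.3 T = 64410 + 11913 + 120004 = 196327
T ≈ 69.12 °C — below 100 °C, confirming all the steam condensed.

T_f ≈ 69.1 °C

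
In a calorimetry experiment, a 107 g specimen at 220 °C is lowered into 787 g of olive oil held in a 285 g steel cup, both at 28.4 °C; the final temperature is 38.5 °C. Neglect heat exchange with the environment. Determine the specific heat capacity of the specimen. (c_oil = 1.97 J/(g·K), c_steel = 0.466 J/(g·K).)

c ≈ 0.875 J/(g·K)

Let T be the final temperature. ΣQ_i = 0:
107·c·(38.5 − 220) + 787·1.97·(38.5 − 28.4) + 285·0.466·(38.5 − 28.4) = 0
-19420 c = -17000
c = -17000/-19420 ≈ 0.8754 J/(g·K)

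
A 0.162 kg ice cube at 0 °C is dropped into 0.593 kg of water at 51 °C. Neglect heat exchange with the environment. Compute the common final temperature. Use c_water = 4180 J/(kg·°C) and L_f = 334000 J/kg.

T_f ≈ 22.9 °C

Net heat exchanged in the isolated system is zero:
melt ice: 0.162·334000 = 54108
  warm the meltwater: 677.16 T
  water: 2478.7(T − 51)
3155.9 T = 126416 − 54108 = 72308
T ≈ 22.91 °C (positive, so assuming full melt was valid).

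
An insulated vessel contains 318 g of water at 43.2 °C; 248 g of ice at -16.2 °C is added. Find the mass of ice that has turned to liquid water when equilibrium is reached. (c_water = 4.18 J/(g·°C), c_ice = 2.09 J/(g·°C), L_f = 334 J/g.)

Heat available from the water dropping to 0 °C: 318·4.18·43.2 = 57423 J.
Of that, 248·2.09·16.2 = 8396.8 J goes to bring the ice to 0 °C, leaving 49026 J.
To melt every bit of ice: 248·334 = 82832 J.
That's not enough to melt it all — equilibrium is at 0 °C with ice remaining.
Mass melted = 49026/334 ≈ 146.8 g.

m_melted ≈ 147 g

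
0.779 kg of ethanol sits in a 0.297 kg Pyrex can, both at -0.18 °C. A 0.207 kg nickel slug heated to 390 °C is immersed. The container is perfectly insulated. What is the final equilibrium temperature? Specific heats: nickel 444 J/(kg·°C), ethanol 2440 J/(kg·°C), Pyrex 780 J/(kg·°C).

T_f ≈ 15.9 °C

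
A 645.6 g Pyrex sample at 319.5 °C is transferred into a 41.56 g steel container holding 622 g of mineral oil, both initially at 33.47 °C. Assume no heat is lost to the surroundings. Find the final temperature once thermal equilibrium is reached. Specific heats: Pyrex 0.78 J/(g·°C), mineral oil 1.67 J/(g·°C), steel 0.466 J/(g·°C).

With ΣQ=0 the equilibrium temperature is the m·c-weighted mean:
T_f = (503.57×319.5 + 1038.7×33.47 + 19.37×33.47) / (503.57 + 1038.7 + 19.37)
    = 196305 / 1561.7 ≈ 125.70 °C

T_f ≈ 125.7 °C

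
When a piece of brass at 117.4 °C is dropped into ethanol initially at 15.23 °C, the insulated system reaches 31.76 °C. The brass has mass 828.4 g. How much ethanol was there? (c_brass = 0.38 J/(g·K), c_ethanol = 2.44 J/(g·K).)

m ≈ 668 g

|Q_brass| = |Q_ethanol|:
828.4·0.38·(117.4 − 31.76) = m·2.44·(31.76 − 15.23)
40.33 m = 26959  ⇒  m ≈ 668.4 g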